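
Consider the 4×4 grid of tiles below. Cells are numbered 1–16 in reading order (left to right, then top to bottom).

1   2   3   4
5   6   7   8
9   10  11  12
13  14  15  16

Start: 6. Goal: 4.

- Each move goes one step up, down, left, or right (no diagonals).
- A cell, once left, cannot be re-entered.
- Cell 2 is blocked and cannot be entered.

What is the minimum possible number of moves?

The Manhattan distance from 6 to 4 is |2−1| + |2−4| = 3, so at least 3 moves are needed.
A route of 3 moves achieves this: 6 → 7 → 3 → 4.
Since 3 matches the lower bound, it is optimal.

3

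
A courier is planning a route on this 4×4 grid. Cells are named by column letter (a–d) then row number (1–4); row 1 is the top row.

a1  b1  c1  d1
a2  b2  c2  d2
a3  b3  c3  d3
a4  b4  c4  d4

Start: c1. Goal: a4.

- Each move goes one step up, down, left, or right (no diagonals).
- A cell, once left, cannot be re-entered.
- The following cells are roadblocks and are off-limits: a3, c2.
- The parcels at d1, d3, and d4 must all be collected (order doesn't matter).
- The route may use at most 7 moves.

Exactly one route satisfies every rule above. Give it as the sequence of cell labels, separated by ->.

Any route must reach d1, d3, and d4 and still end at a4 within 7 moves, so the order of the required stops is forced.
Route from c1: right 1 to d1, down 3 to d4, left 3 to a4 — 7 moves in all.
Check: all required cells visited; 7 ≤ 7 moves.

c1 -> d1 -> d2 -> d3 -> d4 -> c4 -> b4 -> a4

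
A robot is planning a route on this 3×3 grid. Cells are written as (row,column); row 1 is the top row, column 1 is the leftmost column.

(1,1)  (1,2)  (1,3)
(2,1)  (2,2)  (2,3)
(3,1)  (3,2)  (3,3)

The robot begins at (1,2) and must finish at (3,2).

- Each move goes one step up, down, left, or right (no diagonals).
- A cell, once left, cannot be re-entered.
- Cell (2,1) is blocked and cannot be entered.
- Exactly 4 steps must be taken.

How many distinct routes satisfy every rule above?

3

Need simple routes of exactly 4 moves from (1,2) to (3,2) (Manhattan distance 2, so 1 moves are spent on a detour and 1 undoing it).
Enumerating: (1,2) (2,2) (2,3) (3,3) (3,2) | (1,2) (1,3) (2,3) (3,3) (3,2) | (1,2) (1,3) (2,3) (2,2) (3,2).
That gives 3 routes.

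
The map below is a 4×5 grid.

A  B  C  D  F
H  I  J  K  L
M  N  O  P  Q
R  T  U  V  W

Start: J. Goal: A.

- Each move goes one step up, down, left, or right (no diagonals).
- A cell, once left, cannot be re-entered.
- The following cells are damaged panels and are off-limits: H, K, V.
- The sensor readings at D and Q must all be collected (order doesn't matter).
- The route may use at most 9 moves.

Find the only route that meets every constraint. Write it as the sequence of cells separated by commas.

Any route must reach D and Q and still end at A within 9 moves, so the order of the required stops is forced.
Route from J: down to O, 2× right (reaching Q), 2× up (reaching F), 4× left (reaching A) — 9 moves in all.
Check: all required cells visited; 9 ≤ 9 moves.

J, O, P, Q, L, F, D, C, B, A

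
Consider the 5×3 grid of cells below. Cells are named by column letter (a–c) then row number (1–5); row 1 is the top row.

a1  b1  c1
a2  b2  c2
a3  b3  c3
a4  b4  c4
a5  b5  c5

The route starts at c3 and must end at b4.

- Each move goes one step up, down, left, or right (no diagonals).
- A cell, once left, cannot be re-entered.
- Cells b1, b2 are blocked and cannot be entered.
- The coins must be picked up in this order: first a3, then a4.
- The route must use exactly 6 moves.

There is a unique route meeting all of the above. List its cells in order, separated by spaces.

The waypoints must appear in the order a3, a4, with no cell reused.
Route from c3: left 2 to a3, down 2 to a5, right 1 to b5, up 1 to b4 — 6 moves in all.
Check: order respected (a3 at step 2, a4 at step 3); 6 moves as required.

c3 b3 a3 a4 a5 b5 b4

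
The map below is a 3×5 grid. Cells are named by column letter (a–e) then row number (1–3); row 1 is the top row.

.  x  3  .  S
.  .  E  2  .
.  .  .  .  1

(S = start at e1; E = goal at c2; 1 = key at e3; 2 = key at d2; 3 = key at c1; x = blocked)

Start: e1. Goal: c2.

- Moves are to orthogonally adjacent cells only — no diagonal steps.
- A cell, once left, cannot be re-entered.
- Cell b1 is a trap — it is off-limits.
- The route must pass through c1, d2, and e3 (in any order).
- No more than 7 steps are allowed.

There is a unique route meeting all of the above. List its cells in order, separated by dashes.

e1 - e2 - e3 - d3 - d2 - d1 - c1 - c2

Any route must reach c1, d2, and e3 and still end at c2 within 7 moves, so the order of the required stops is forced.
Route from e1: 2× down (reaching e3), left to d3, 2× up (reaching d1), left to c1, down to c2 — 7 moves in all.
Check: all required cells visited; 7 ≤ 7 moves.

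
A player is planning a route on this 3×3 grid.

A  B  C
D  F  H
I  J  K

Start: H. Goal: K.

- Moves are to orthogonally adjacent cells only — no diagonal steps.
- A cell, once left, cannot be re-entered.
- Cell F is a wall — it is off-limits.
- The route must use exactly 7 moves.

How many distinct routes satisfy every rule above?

Need simple routes of exactly 7 moves from H to K (Manhattan distance 1, so 3 moves are spent on a detour and 3 undoing it).
Enumerating: H C B A D I J K.
That gives 1 route.

1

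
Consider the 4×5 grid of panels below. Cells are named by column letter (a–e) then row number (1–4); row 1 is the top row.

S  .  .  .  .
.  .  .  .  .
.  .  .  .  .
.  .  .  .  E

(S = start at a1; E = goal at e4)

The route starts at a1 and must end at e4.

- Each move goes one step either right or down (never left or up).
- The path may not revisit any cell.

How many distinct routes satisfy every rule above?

A right/down-only route from a1 to e4 makes exactly 3 down-moves and 4 right-moves in some order.
With no other constraints that would be C(7,3) = 35 routes.
That gives 35 routes.

35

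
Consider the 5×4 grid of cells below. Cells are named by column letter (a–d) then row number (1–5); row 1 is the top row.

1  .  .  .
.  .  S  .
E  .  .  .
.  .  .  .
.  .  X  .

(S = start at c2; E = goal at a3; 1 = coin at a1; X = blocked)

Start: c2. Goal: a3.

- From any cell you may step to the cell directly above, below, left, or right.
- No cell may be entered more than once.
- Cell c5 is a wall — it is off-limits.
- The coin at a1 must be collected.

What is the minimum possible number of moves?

Any route passes through a1 somewhere between c2 and a3. Summing Manhattan distances along the two legs (c2 → a1 → a3) gives a lower bound of 3 + 2 = 5 moves.
A route of 5 moves achieves this: c2 → c1 → b1 → a1 → a2 → a3.
Since 5 matches the lower bound, it is optimal.

5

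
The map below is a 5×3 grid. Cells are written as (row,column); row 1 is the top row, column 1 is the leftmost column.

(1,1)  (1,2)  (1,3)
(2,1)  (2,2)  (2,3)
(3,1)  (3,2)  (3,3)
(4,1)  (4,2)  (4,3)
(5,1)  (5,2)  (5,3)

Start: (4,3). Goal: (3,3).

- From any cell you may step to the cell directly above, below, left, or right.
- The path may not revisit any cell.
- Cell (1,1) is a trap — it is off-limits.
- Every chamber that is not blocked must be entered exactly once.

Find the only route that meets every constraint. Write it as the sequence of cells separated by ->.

Need to visit all 14 open cells exactly once, starting at (4,3) and ending at (3,3).
Cell (1,3) has only two open neighbours ((2,3) and (1,2)), so the path must pass straight through it: one of those is the cell it's entered from and the other is where it exits.
Route from (4,3): down 1 to (5,3), left 2 to (5,1), up 1 to (4,1), right 1 to (4,2), up 1 to (3,2), left 1 to (3,1), up 1 to (2,1), right 1 to (2,2), up 1 to (1,2), right 1 to (1,3), down 2 to (3,3) — 13 moves in all.
Check: all 14 open cells covered.

(4,3) -> (5,3) -> (5,2) -> (5,1) -> (4,1) -> (4,2) -> (3,2) -> (3,1) -> (2,1) -> (2,2) -> (1,2) -> (1,3) -> (2,3) -> (3,3)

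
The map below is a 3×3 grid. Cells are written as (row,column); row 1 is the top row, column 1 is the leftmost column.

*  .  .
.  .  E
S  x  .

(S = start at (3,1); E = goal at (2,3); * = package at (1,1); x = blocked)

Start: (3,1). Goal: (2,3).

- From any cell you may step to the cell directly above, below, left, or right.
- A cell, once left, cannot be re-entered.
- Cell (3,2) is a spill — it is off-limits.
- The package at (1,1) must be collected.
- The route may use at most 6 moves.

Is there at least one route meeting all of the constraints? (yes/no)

yes

One route that works: (3,1) → (2,1) → (1,1) → (1,2) → (2,2) → (2,3).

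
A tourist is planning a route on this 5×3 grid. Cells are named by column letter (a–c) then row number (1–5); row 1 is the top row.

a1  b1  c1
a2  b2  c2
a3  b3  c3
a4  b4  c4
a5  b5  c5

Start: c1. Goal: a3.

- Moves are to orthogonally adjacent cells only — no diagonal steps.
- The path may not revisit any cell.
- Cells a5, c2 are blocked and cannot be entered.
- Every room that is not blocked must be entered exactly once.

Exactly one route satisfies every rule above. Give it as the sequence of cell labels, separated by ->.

Need to visit all 13 open cells exactly once, starting at c1 and ending at a3.
Cell c5 has only two open neighbours (c4 and b5), so the path must pass straight through it: one of those is the cell it's entered from and the other is where it exits.
Route from c1: 2× left (reaching a1), down to a2, right to b2, down to b3, right to c3, 2× down (reaching c5), left to b5, up to b4, left to a4, up to a3 — 12 moves in all.
Check: all 13 open cells covered.

c1 -> b1 -> a1 -> a2 -> b2 -> b3 -> c3 -> c4 -> c5 -> b5 -> b4 -> a4 -> a3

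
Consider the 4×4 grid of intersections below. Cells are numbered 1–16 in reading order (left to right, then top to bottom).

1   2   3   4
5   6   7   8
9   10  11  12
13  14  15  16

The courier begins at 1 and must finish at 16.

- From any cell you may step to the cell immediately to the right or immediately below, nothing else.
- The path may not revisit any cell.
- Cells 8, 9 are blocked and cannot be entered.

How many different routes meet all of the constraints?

12

A right/down-only route from 1 to 16 makes exactly 3 down-moves and 3 right-moves in some order.
With no other constraints that would be C(6,3) = 20 routes.
Subtract routes through each blocked cell (inclusion–exclusion for overlaps): − through 8: 4 − through 9: 4 → 12.
That gives 12 routes.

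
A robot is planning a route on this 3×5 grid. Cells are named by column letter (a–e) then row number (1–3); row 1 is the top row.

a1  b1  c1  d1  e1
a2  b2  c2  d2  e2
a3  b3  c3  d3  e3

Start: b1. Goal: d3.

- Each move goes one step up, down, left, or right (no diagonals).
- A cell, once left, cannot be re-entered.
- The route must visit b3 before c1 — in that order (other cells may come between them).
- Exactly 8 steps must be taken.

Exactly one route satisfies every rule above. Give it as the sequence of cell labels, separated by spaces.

b1 b2 b3 c3 c2 c1 d1 d2 d3

The waypoints must appear in the order b3, c1, with no cell reused.
Route from b1: down 2 to b3, right 1 to c3, up 2 to c1, right 1 to d1, down 2 to d3 — 8 moves in all.
Check: order respected (b3 at step 2, c1 at step 5); 8 moves as required.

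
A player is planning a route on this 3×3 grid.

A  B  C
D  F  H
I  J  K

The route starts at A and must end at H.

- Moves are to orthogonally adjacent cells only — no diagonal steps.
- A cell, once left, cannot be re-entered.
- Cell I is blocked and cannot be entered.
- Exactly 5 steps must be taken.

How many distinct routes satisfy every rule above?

3

Need simple routes of exactly 5 moves from A to H (Manhattan distance 3, so 1 moves are spent on a detour and 1 undoing it).
Enumerating: A D F B C H | A D F J K H | A B F J K H.
That gives 3 routes.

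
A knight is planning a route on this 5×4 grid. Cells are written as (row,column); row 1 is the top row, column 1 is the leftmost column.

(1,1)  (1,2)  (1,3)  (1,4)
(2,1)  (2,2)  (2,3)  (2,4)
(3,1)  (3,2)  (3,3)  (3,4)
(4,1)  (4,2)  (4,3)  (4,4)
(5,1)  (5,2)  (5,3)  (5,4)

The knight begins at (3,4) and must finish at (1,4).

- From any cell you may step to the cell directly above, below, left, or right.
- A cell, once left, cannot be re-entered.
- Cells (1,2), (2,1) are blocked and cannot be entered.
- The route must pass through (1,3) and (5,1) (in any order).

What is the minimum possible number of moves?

Any route passes through (1,3) and (5,1) in some order between (3,4) and (1,4). Summing Manhattan distances along each leg and taking the cheapest ordering ((3,4) → (5,1) → (1,3) → (1,4)) gives a lower bound of 5 + 6 + 1 = 12 moves.
A route of 12 moves achieves this: (3,4) → (4,4) → (5,4) → (5,3) → (5,2) → (5,1) → (4,1) → (3,1) → (3,2) → (2,2) → (2,3) → (1,3) → (1,4).
Since 12 matches the lower bound, it is optimal.

12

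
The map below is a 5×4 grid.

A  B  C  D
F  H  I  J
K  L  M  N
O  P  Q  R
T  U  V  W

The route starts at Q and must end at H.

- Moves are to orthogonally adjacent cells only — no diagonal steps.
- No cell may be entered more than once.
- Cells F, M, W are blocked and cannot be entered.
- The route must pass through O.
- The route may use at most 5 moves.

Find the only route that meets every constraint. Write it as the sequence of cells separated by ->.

Q -> P -> O -> K -> L -> H

The budget equals the shortest possible length, so every move has to be on a shortest route through the required cells.
Route from Q: 2× left (reaching O), up to K, right to L, up to H — 5 moves in all.
Check: all required cells visited; 5 ≤ 5 moves.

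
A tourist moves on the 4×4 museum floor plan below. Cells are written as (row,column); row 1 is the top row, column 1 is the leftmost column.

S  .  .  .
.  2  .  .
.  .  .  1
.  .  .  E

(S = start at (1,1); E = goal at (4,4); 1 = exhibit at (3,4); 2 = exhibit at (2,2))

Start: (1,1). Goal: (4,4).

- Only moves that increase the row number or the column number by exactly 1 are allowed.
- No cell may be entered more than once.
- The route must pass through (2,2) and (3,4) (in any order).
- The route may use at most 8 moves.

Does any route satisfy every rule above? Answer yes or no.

yes

One route that works: (1,1) → (2,1) → (2,2) → (3,2) → (3,3) → (3,4) → (4,4).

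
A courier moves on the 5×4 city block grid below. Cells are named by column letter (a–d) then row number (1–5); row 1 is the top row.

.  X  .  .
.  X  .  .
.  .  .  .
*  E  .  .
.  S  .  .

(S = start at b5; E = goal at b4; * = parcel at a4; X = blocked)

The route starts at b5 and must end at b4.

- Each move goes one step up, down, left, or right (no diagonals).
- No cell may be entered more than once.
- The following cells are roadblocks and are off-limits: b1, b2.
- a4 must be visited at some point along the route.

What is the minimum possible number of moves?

3

Any route passes through a4 somewhere between b5 and b4. Summing Manhattan distances along the two legs (b5 → a4 → b4) gives a lower bound of 2 + 1 = 3 moves.
A route of 3 moves achieves this: b5 → a5 → a4 → b4.
Since 3 matches the lower bound, it is optimal.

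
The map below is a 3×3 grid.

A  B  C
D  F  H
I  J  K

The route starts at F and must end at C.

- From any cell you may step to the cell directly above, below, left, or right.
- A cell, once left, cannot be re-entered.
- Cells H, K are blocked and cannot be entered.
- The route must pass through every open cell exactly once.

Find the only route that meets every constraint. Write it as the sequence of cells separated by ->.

Need to visit all 7 open cells exactly once, starting at F and ending at C.
Cell I has only two open neighbours (D and J), so the path must pass straight through it: one of those is the cell it's entered from and the other is where it exits.
Route from F: down to J, left to I, 2× up (reaching A), 2× right (reaching C) — 6 moves in all.
Check: all 7 open cells covered.

F -> J -> I -> D -> A -> B -> C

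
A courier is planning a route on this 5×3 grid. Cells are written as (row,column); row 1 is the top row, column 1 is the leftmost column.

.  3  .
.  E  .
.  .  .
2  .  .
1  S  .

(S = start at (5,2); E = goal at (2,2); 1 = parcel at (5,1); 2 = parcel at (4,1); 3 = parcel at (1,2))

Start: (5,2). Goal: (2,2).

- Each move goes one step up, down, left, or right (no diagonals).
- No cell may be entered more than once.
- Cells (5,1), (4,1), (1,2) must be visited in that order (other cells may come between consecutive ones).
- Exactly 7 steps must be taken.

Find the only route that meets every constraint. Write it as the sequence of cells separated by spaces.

The waypoints must appear in the order (5,1), (4,1), (1,2), with no cell reused.
Route from (5,2): left to (5,1), 4× up (reaching (1,1)), right to (1,2), down to (2,2) — 7 moves in all.
Check: order respected (1 at step 1, 2 at step 2, 3 at step 6); 7 moves as required.

(5,2) (5,1) (4,1) (3,1) (2,1) (1,1) (1,2) (2,2)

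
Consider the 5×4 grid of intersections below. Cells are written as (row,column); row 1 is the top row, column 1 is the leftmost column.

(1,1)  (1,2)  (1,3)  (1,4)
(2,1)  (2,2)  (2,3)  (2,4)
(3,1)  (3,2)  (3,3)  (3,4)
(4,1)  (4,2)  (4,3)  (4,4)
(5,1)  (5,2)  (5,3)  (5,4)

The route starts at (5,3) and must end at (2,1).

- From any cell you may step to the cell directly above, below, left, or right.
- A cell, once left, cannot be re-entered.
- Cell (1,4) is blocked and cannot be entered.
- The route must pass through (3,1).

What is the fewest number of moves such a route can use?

Any route passes through (3,1) somewhere between (5,3) and (2,1). Summing Manhattan distances along the two legs ((5,3) → (3,1) → (2,1)) gives a lower bound of 4 + 1 = 5 moves.
A route of 5 moves achieves this: (5,3) → (4,3) → (3,3) → (3,2) → (3,1) → (2,1).
Since 5 matches the lower bound, it is optimal.

5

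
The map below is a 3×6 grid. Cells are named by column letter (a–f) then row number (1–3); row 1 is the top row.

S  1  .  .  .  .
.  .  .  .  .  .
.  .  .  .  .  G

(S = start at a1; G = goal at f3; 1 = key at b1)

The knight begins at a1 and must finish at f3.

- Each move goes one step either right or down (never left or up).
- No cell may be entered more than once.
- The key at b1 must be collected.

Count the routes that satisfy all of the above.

A right/down-only route from a1 to f3 makes exactly 2 down-moves and 5 right-moves in some order.
With no other constraints that would be C(7,2) = 21 routes.
Split at b1 and multiply the segment counts: a1→b1: 1; b1→f3: 15; product = 15.
That gives 15 routes.

15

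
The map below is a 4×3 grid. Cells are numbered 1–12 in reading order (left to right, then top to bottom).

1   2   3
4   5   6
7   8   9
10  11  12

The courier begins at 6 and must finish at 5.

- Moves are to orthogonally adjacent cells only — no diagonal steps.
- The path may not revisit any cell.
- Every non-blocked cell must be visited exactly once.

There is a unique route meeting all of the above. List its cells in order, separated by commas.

Need to visit all 12 open cells exactly once, starting at 6 and ending at 5.
Cell 3 has only two open neighbours (6 and 2), so the path must pass straight through it: one of those is the cell it's entered from and the other is where it exits.
Route from 6: up to 3, 2× left (reaching 1), 3× down (reaching 10), 2× right (reaching 12), up to 9, left to 8, up to 5 — 11 moves in all.
Check: all 12 open cells covered.

6, 3, 2, 1, 4, 7, 10, 11, 12, 9, 8, 5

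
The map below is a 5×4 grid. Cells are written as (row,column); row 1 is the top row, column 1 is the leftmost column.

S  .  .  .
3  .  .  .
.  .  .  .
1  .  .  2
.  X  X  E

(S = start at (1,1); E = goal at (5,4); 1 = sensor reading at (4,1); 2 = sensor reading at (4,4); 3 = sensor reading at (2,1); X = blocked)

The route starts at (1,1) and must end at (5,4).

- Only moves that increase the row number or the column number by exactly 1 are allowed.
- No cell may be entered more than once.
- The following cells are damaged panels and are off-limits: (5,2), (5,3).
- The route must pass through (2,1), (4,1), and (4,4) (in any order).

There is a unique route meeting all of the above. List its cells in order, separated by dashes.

Moves only go right or down, so the column and row indices never decrease.
Route from (1,1): 3× down (reaching (4,1)), 3× right (reaching (4,4)), down to (5,4) — 7 moves in all.
Check: all required cells visited.

(1,1) - (2,1) - (3,1) - (4,1) - (4,2) - (4,3) - (4,4) - (5,4)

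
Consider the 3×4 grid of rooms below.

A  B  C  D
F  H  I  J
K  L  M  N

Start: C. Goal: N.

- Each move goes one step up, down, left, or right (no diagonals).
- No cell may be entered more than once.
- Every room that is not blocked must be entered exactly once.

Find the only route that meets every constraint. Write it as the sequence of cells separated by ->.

Need to visit all 12 open cells exactly once, starting at C and ending at N.
Cell A has only two open neighbours (F and B), so the path must pass straight through it: one of those is the cell it's entered from and the other is where it exits.
Route from C: right to D, down to J, 2× left (reaching H), up to B, left to A, 2× down (reaching K), 3× right (reaching N) — 11 moves in all.
Check: all 12 open cells covered.

C -> D -> J -> I -> H -> B -> A -> F -> K -> L -> M -> N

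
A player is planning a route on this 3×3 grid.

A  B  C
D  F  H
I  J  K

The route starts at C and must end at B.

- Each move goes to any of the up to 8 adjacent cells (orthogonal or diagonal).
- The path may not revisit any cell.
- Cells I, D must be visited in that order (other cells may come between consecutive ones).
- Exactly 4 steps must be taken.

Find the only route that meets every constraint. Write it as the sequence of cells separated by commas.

C, F, I, D, B

The waypoints must appear in the order I, D, with no cell reused.
Route from C: down-left 2 to I, up 1 to D, up-right 1 to B — 4 moves in all.
Check: order respected (I at step 2, D at step 3); 4 moves as required.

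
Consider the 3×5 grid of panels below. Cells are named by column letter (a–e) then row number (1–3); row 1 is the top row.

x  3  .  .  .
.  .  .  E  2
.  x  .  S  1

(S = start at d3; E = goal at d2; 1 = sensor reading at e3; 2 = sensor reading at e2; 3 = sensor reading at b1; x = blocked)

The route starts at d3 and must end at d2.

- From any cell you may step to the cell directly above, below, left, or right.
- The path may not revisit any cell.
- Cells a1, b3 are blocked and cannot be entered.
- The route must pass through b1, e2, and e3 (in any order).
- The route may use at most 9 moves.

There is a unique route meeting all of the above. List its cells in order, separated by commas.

d3, e3, e2, e1, d1, c1, b1, b2, c2, d2

The 9-move cap with required stops at b1, e2, e3 leaves no slack for detours.
Route from d3: right to e3, 2× up (reaching e1), 3× left (reaching b1), down to b2, 2× right (reaching d2) — 9 moves in all.
Check: all required cells visited; 9 ≤ 9 moves.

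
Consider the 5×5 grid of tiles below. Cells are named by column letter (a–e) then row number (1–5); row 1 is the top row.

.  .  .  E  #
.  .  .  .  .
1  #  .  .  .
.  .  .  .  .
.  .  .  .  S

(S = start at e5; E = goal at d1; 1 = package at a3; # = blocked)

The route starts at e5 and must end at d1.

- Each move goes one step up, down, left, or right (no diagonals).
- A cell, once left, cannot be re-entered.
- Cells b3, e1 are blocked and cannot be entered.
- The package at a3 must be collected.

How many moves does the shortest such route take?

Any route passes through a3 somewhere between e5 and d1. Summing Manhattan distances along the two legs (e5 → a3 → d1) gives a lower bound of 6 + 5 = 11 moves.
A route of 11 moves achieves this: e5 → e4 → d4 → c4 → b4 → a4 → a3 → a2 → a1 → b1 → c1 → d1.
Since 11 matches the lower bound, it is optimal.

11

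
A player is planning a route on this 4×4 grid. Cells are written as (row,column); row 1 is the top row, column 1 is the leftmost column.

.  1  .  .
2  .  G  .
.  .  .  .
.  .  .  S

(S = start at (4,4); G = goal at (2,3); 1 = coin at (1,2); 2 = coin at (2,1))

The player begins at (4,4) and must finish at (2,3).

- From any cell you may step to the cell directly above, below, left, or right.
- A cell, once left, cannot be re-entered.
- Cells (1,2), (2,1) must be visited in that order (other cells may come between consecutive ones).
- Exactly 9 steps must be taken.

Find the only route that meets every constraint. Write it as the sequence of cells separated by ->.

The waypoints must appear in the order (1,2), (2,1), with no cell reused.
Route from (4,4): 3× up (reaching (1,4)), 3× left (reaching (1,1)), down to (2,1), 2× right (reaching (2,3)) — 9 moves in all.
Check: order respected (1 at step 5, 2 at step 7); 9 moves as required.

(4,4) -> (3,4) -> (2,4) -> (1,4) -> (1,3) -> (1,2) -> (1,1) -> (2,1) -> (2,2) -> (2,3)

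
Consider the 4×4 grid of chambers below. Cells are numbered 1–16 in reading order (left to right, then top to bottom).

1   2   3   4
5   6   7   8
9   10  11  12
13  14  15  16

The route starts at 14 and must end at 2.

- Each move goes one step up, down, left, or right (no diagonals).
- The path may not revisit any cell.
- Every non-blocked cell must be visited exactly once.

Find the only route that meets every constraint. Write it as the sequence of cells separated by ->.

14 -> 13 -> 9 -> 10 -> 11 -> 15 -> 16 -> 12 -> 8 -> 4 -> 3 -> 7 -> 6 -> 5 -> 1 -> 2

Need to visit all 16 open cells exactly once, starting at 14 and ending at 2.
Route from 14: left to 13, up to 9, 2× right (reaching 11), down to 15, right to 16, 3× up (reaching 4), left to 3, down to 7, 2× left (reaching 5), up to 1, right to 2 — 15 moves in all.
Check: all 16 open cells covered.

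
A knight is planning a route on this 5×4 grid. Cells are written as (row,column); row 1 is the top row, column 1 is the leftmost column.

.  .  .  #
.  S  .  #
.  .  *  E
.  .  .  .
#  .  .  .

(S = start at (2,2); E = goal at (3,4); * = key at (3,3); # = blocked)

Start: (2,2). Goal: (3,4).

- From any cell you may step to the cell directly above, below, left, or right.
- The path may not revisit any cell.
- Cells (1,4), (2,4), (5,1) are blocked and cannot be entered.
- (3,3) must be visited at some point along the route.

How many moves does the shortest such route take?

3

Any route passes through (3,3) somewhere between (2,2) and (3,4). Summing Manhattan distances along the two legs ((2,2) → (3,3) → (3,4)) gives a lower bound of 2 + 1 = 3 moves.
A route of 3 moves achieves this: (2,2) → (3,2) → (3,3) → (3,4).
Since 3 matches the lower bound, it is optimal.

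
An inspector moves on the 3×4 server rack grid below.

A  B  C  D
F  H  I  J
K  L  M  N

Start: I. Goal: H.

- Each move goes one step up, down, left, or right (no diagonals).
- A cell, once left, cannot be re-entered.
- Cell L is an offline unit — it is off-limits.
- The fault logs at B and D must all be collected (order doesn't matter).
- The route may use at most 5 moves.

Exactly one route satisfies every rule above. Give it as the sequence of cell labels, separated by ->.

Any route must reach B and D and still end at H within 5 moves, so the order of the required stops is forced.
Route from I: right 1 to J, up 1 to D, left 2 to B, down 1 to H — 5 moves in all.
Check: all required cells visited; 5 ≤ 5 moves.

I -> J -> D -> C -> B -> H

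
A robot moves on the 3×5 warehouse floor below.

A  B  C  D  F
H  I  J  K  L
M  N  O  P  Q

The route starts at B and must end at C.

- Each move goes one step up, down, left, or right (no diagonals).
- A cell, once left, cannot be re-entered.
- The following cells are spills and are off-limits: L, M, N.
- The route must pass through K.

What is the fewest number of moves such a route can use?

5

Any route passes through K somewhere between B and C. Summing Manhattan distances along the two legs (B → K → C) gives a lower bound of 3 + 2 = 5 moves.
A route of 5 moves achieves this: B → I → J → K → D → C.
Since 5 matches the lower bound, it is optimal.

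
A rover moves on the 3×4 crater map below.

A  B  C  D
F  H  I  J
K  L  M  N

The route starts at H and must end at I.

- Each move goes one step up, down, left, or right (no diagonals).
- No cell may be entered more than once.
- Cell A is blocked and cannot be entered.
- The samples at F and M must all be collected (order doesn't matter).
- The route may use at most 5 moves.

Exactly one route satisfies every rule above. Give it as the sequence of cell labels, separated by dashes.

Any route must reach F and M and still end at I within 5 moves, so the order of the required stops is forced.
Route from H: left 1 to F, down 1 to K, right 2 to M, up 1 to I — 5 moves in all.
Check: all required cells visited; 5 ≤ 5 moves.

H - F - K - L - M - I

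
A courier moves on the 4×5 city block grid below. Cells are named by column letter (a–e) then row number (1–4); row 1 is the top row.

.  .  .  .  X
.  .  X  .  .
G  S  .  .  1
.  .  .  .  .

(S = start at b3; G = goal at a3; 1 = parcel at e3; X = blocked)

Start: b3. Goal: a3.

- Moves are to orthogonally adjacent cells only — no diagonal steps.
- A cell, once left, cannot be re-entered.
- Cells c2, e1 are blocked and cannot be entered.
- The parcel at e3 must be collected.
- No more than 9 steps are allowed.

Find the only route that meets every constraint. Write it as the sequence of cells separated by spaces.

The 9-move cap with required stops at e3 leaves no slack for detours.
Route from b3: right 3 to e3, down 1 to e4, left 4 to a4, up 1 to a3 — 9 moves in all.
Check: all required cells visited; 9 ≤ 9 moves.

b3 c3 d3 e3 e4 d4 c4 b4 a4 a3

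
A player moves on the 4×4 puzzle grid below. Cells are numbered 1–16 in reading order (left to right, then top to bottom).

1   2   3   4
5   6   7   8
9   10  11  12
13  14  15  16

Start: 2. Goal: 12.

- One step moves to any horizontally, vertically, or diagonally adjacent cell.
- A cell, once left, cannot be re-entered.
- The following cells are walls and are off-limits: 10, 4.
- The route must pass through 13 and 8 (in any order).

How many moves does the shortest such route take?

7

Any route passes through 13 and 8 in some order between 2 and 12. Summing Chebyshev distances along each leg and taking the cheapest ordering (2 → 13 → 8 → 12) gives a lower bound of 3 + 3 + 1 = 7 moves.
A route of 7 moves achieves this: 2 → 5 → 9 → 13 → 14 → 11 → 8 → 12.
Since 7 matches the lower bound, it is optimal.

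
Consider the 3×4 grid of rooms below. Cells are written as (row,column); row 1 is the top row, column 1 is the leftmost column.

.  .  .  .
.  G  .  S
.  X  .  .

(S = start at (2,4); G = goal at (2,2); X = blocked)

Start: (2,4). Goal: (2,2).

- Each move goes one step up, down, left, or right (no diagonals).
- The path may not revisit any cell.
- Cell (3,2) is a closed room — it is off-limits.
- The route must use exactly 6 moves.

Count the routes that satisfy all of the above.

3

Need simple routes of exactly 6 moves from (2,4) to (2,2) (Manhattan distance 2, so 2 moves are spent on a detour and 2 undoing it).
Enumerating: (2,4) (1,4) (1,3) (1,2) (1,1) (2,1) (2,2) | (2,4) (3,4) (3,3) (2,3) (1,3) (1,2) (2,2) | (2,4) (2,3) (1,3) (1,2) (1,1) (2,1) (2,2).
That gives 3 routes.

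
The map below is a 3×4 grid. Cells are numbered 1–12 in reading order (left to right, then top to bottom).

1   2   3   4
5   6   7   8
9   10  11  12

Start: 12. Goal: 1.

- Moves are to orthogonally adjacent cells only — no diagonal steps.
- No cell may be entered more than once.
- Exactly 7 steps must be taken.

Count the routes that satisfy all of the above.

Need simple routes of exactly 7 moves from 12 to 1 (Manhattan distance 5, so 1 moves are spent on a detour and 1 undoing it).
Branch systematically from the start, pruning whenever the remaining move budget drops below the Manhattan distance to 1 or differs from it in parity. Grouping the completions by first move — via 8: 8; via 11: 5 — and summing: 8 + 5 = 13.
That gives 13 routes.

13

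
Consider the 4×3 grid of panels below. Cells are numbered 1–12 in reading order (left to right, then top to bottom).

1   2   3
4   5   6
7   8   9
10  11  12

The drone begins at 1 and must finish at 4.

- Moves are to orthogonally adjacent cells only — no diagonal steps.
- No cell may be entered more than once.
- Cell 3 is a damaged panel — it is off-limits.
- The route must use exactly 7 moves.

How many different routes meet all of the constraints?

Need simple routes of exactly 7 moves from 1 to 4 (Manhattan distance 1, so 3 moves are spent on a detour and 3 undoing it).
Enumerating: 1 2 5 8 11 10 7 4 | 1 2 5 6 9 8 7 4.
That gives 2 routes.

2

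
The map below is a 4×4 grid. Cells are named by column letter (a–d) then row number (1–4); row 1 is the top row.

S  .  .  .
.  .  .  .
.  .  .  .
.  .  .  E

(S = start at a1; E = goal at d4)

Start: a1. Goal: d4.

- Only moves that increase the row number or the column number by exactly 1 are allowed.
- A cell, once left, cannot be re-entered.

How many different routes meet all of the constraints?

20

A right/down-only route from a1 to d4 makes exactly 3 down-moves and 3 right-moves in some order.
With no other constraints that would be C(6,3) = 20 routes.
That gives 20 routes.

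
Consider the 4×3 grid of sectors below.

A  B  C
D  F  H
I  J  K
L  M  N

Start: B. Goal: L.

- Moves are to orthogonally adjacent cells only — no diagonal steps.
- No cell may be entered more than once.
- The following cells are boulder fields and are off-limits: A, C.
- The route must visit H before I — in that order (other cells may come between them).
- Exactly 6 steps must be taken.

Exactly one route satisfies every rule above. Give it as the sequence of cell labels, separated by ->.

B -> F -> H -> K -> J -> I -> L

The waypoints must appear in the order H, I, with no cell reused.
Route from B: down 1 to F, right 1 to H, down 1 to K, left 2 to I, down 1 to L — 6 moves in all.
Check: order respected (H at step 2, I at step 5); 6 moves as required.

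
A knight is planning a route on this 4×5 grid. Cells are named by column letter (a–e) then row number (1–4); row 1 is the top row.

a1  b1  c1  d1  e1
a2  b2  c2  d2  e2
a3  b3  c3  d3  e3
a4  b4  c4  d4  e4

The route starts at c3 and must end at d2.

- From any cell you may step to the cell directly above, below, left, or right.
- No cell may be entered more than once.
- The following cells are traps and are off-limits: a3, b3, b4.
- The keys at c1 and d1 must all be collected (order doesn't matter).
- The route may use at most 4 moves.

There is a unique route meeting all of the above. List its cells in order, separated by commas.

c3, c2, c1, d1, d2

The 4-move cap with required stops at c1, d1 leaves no slack for detours.
Route from c3: up 2 to c1, right 1 to d1, down 1 to d2 — 4 moves in all.
Check: all required cells visited; 4 ≤ 4 moves.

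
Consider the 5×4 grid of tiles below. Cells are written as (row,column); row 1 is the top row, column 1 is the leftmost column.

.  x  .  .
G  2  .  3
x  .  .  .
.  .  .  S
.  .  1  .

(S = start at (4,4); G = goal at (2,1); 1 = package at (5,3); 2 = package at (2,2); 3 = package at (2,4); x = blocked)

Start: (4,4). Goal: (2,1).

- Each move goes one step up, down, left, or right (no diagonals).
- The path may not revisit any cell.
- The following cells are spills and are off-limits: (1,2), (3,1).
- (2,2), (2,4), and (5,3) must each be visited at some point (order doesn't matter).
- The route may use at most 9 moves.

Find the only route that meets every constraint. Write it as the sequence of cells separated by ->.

The budget equals the shortest possible length, so every move has to be on a shortest route through the required cells.
Route from (4,4): down 1 to (5,4), left 1 to (5,3), up 2 to (3,3), right 1 to (3,4), up 1 to (2,4), left 3 to (2,1) — 9 moves in all.
Check: all required cells visited; 9 ≤ 9 moves.

(4,4) -> (5,4) -> (5,3) -> (4,3) -> (3,3) -> (3,4) -> (2,4) -> (2,3) -> (2,2) -> (2,1)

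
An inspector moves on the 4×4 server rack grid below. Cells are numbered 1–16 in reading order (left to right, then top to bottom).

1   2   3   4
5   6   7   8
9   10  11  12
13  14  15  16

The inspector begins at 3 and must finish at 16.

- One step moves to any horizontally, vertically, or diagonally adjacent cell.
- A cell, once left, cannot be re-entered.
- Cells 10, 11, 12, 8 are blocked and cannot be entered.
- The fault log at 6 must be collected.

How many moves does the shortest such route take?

Any route passes through 6 somewhere between 3 and 16. Summing Chebyshev distances along the two legs (3 → 6 → 16) gives a lower bound of 1 + 2 = 3 moves.
That bound ignores the blocked cells. Measuring each leg by the fewest moves that actually steer around them (3→6: 1; 6→16: 4) raises the lower bound to 5.
A route of 5 moves exists: 3 → 6 → 9 → 14 → 15 → 16.
Since 5 matches that lower bound, it is optimal.

5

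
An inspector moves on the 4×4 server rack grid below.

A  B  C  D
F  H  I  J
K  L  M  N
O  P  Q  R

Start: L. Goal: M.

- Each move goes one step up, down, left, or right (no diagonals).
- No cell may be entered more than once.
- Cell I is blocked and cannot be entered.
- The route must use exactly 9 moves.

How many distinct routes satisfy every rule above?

6

Need simple routes of exactly 9 moves from L to M (Manhattan distance 1, so 4 moves are spent on a detour and 4 undoing it).
Enumerating: L H B A F K O P Q M | L H B C D J N R Q M | L H F A B C D J N M | L H F K O P Q R N M | L K F A B C D J N M | L K F H B C D J N M.
That gives 6 routes.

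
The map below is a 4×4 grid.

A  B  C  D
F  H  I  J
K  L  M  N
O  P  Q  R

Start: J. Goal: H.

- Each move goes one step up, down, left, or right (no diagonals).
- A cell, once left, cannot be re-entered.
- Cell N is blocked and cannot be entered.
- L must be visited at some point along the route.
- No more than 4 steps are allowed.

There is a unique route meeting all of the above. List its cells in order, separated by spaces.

J I M L H

The budget equals the shortest possible length, so every move has to be on a shortest route through the required cells.
Route from J: left 1 to I, down 1 to M, left 1 to L, up 1 to H — 4 moves in all.
Check: all required cells visited; 4 ≤ 4 moves.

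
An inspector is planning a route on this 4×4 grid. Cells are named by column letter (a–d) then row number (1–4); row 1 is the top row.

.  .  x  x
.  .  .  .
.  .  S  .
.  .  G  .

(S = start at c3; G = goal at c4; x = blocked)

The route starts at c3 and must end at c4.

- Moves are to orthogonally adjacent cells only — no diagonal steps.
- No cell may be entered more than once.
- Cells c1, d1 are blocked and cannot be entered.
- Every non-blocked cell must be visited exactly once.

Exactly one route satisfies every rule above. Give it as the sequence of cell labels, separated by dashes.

Need to visit all 14 open cells exactly once, starting at c3 and ending at c4.
Cell d4 has only two open neighbours (d3 and c4), so the path must pass straight through it: one of those is the cell it's entered from and the other is where it exits.
Route from c3: left 1 to b3, down 1 to b4, left 1 to a4, up 3 to a1, right 1 to b1, down 1 to b2, right 2 to d2, down 2 to d4, left 1 to c4 — 13 moves in all.
Check: all 14 open cells covered.

c3 - b3 - b4 - a4 - a3 - a2 - a1 - b1 - b2 - c2 - d2 - d3 - d4 - c4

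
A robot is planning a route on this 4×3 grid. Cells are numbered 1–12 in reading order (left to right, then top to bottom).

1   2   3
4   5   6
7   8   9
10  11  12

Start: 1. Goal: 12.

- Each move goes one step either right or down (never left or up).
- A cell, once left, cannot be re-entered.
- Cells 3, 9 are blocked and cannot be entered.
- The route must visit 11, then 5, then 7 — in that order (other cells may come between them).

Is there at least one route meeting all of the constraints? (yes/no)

no

5 lies above 11, so going from 11 to 5 would need an upward move — but moves only go right/down, so 11 cannot be visited before 5.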